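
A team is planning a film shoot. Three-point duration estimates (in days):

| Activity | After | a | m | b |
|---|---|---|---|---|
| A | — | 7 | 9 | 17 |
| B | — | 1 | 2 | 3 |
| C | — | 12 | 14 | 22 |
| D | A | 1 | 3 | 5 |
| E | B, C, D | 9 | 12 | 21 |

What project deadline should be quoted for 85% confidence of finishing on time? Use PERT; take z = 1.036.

te_A = (7 + 4·9 + 17)/6 = 60/6 = 10; σ²_A = ((17−7)/6)² = 2.778
te_B = (1 + 4·2 + 3)/6 = 12/6 = 2; σ²_B = ((3−1)/6)² = 0.111
te_C = (12 + 4·14 + 22)/6 = 90/6 = 15; σ²_C = ((22−12)/6)² = 2.778
te_D = (1 + 4·3 + 5)/6 = 18/6 = 3; σ²_D = ((5−1)/6)² = 0.444
te_E = (9 + 4·12 + 21)/6 = 78/6 = 13; σ²_E = ((21−9)/6)² = 4.000

Forward pass:
ES_A = 0; EF_A = 10
ES_B = 0; EF_B = 2
ES_C = 0; EF_C = 15
ES_D = 10; EF_D = 10+3 = 13
ES_E = max(EF_B=2, EF_C=15, EF_D=13) = 15; EF_E = 15+13 = 28
Expected project duration μ = 28 days. Critical path: C → E.

Variance along critical path = 2.778 + 4.000 = 6.778; σ = 2.603 days.
D = μ + z·σ = 28 + 1.036·2.603 = 30.7 days

30.7 days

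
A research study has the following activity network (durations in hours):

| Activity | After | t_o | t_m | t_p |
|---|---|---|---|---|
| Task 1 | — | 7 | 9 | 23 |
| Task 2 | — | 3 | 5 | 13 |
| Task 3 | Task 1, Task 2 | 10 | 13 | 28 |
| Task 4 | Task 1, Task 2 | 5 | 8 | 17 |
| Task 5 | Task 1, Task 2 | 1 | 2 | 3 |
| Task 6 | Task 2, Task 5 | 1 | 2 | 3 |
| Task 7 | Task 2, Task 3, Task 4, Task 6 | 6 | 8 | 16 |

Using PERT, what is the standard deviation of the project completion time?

4.35 hours

te_Task 1 = (7 + 4·9 + 23)/6 = 66/6 = 11; σ²_Task 1 = ((23−7)/6)² = 7.111
te_Task 2 = (3 + 4·5 + 13)/6 = 36/6 = 6; σ²_Task 2 = ((13−3)/6)² = 2.778
te_Task 3 = (10 + 4·13 + 28)/6 = 90/6 = 15; σ²_Task 3 = ((28−10)/6)² = 9.000
te_Task 4 = (5 + 4·8 + 17)/6 = 54/6 = 9; σ²_Task 4 = ((17−5)/6)² = 4.000
te_Task 5 = (1 + 4·2 + 3)/6 = 12/6 = 2; σ²_Task 5 = ((3−1)/6)² = 0.111
te_Task 6 = (1 + 4·2 + 3)/6 = 12/6 = 2; σ²_Task 6 = ((3−1)/6)² = 0.111
te_Task 7 = (6 + 4·8 + 16)/6 = 54/6 = 9; σ²_Task 7 = ((16−6)/6)² = 2.778

Forward pass:
ES_Task 1 = 0; EF_Task 1 = 11
ES_Task 2 = 0; EF_Task 2 = 6
ES_Task 3 = max(EF_Task 1=11, EF_Task 2=6) = 11; EF_Task 3 = 11+15 = 26
ES_Task 4 = max(EF_Task 1=11, EF_Task 2=6) = 11; EF_Task 4 = 11+9 = 20
ES_Task 5 = max(EF_Task 1=11, EF_Task 2=6) = 11; EF_Task 5 = 11+2 = 13
ES_Task 6 = max(EF_Task 2=6, EF_Task 5=13) = 13; EF_Task 6 = 13+2 = 15
ES_Task 7 = max(EF_Task 2=6, EF_Task 3=26, EF_Task 4=20, EF_Task 6=15) = 26; EF_Task 7 = 26+9 = 35
Expected project duration μ = 35 hours. Critical path: Task 1 → Task 3 → Task 7.

Variance along critical path = 7.111 + 9.000 + 2.778 = 18.889
σ = √18.889 = 4.346 hours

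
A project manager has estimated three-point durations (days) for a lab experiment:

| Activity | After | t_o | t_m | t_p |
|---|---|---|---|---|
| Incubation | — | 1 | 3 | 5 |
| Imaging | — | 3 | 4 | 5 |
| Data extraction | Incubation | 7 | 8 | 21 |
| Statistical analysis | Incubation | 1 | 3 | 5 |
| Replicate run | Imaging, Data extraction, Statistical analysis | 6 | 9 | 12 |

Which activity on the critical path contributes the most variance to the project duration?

Data extraction

te_Incubation = (1 + 4·3 + 5)/6 = 18/6 = 3; σ²_Incubation = ((5−1)/6)² = 0.444
te_Imaging = (3 + 4·4 + 5)/6 = 24/6 = 4; σ²_Imaging = ((5−3)/6)² = 0.111
te_Data extraction = (7 + 4·8 + 21)/6 = 60/6 = 10; σ²_Data extraction = ((21−7)/6)² = 5.444
te_Statistical analysis = (1 + 4·3 + 5)/6 = 18/6 = 3; σ²_Statistical analysis = ((5−1)/6)² = 0.444
te_Replicate run = (6 + 4·9 + 12)/6 = 54/6 = 9; σ²_Replicate run = ((12−6)/6)² = 1.000

Forward pass:
ES_Incubation = 0; EF_Incubation = 3
ES_Imaging = 0; EF_Imaging = 4
ES_Data extraction = 3; EF_Data extraction = 3+10 = 13
ES_Statistical analysis = 3; EF_Statistical analysis = 3+3 = 6
ES_Replicate run = max(EF_Imaging=4, EF_Data extraction=13, EF_Statistical analysis=6) = 13; EF_Replicate run = 13+9 = 22
Expected project duration μ = 22 days. Critical path: Incubation → Data extraction → Replicate run.

Variances on critical path: σ²_Incubation=0.444, σ²_Data extraction=5.444, σ²_Replicate run=1.000.
Largest is σ²_Data extraction = 5.444.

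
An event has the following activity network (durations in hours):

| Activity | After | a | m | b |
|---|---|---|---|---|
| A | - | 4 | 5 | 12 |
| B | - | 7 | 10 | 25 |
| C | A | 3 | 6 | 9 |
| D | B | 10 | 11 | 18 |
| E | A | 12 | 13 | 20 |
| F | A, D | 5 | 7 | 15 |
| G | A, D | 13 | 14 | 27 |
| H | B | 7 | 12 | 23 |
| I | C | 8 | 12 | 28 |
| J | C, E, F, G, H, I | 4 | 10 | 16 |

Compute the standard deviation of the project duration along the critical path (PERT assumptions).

te_A = (4 + 4·5 + 12)/6 = 36/6 = 6; σ²_A = ((12−4)/6)² = 1.778
te_B = (7 + 4·10 + 25)/6 = 72/6 = 12; σ²_B = ((25−7)/6)² = 9.000
te_C = (3 + 4·6 + 9)/6 = 36/6 = 6; σ²_C = ((9−3)/6)² = 1.000
te_D = (10 + 4·11 + 18)/6 = 72/6 = 12; σ²_D = ((18−10)/6)² = 1.778
te_E = (12 + 4·13 + 20)/6 = 84/6 = 14; σ²_E = ((20−12)/6)² = 1.778
te_F = (5 + 4·7 + 15)/6 = 48/6 = 8; σ²_F = ((15−5)/6)² = 2.778
te_G = (13 + 4·14 + 27)/6 = 96/6 = 16; σ²_G = ((27−13)/6)² = 5.444
te_H = (7 + 4·12 + 23)/6 = 78/6 = 13; σ²_H = ((23−7)/6)² = 7.111
te_I = (8 + 4·12 + 28)/6 = 84/6 = 14; σ²_I = ((28−8)/6)² = 11.111
te_J = (4 + 4·10 + 16)/6 = 60/6 = 10; σ²_J = ((16−4)/6)² = 4.000

Forward pass:
ES_A = 0; EF_A = 6
ES_B = 0; EF_B = 12
ES_C = 6; EF_C = 6+6 = 12
ES_D = 12; EF_D = 12+12 = 24
ES_E = 6; EF_E = 6+14 = 20
ES_F = max(EF_A=6, EF_D=24) = 24; EF_F = 24+8 = 32
ES_G = max(EF_A=6, EF_D=24) = 24; EF_G = 24+16 = 40
ES_H = 12; EF_H = 12+13 = 25
ES_I = 12; EF_I = 12+14 = 26
ES_J = max(EF_C=12, EF_E=20, EF_F=32, EF_G=40, EF_H=25, EF_I=26) = 40; EF_J = 40+10 = 50
Expected project duration μ = 50 hours. Critical path: B → D → G → J.

Variance along critical path = 9.000 + 1.778 + 5.444 + 4.000 = 20.222
σ = √20.222 = 4.497 hours

4.50 hours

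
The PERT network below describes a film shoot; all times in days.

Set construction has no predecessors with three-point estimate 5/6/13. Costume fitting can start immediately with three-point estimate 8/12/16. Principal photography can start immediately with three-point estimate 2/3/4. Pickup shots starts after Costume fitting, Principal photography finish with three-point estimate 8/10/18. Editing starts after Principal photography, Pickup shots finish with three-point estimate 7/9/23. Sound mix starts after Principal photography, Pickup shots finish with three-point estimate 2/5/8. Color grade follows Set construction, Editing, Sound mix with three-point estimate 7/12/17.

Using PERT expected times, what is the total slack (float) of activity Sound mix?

te_Set construction = (5 + 4·6 + 13)/6 = 42/6 = 7
te_Costume fitting = (8 + 4·12 + 16)/6 = 72/6 = 12
te_Principal photography = (2 + 4·3 + 4)/6 = 18/6 = 3
te_Pickup shots = (8 + 4·10 + 18)/6 = 66/6 = 11
te_Editing = (7 + 4·9 + 23)/6 = 66/6 = 11
te_Sound mix = (2 + 4·5 + 8)/6 = 30/6 = 5
te_Color grade = (7 + 4·12 + 17)/6 = 72/6 = 12

Forward pass:
ES_Set construction = 0; EF_Set construction = 7
ES_Costume fitting = 0; EF_Costume fitting = 12
ES_Principal photography = 0; EF_Principal photography = 3
ES_Pickup shots = max(EF_Costume fitting=12, EF_Principal photography=3) = 12; EF_Pickup shots = 12+11 = 23
ES_Editing = max(EF_Principal photography=3, EF_Pickup shots=23) = 23; EF_Editing = 23+11 = 34
ES_Sound mix = max(EF_Principal photography=3, EF_Pickup shots=23) = 23; EF_Sound mix = 23+5 = 28
ES_Color grade = max(EF_Set construction=7, EF_Editing=34, EF_Sound mix=28) = 34; EF_Color grade = 34+12 = 46
Expected project duration μ = 46 days. Critical path: Costume fitting → Pickup shots → Editing → Color grade.

Backward pass:
LF_Color grade = 46; LS_Color grade = 46−12 = 34
LF_Sound mix = LS_Color grade = 34; LS_Sound mix = 34−5 = 29
LF_Editing = LS_Color grade = 34; LS_Editing = 34−11 = 23
LF_Pickup shots = min(LS_Editing=23, LS_Sound mix=29) = 23; LS_Pickup shots = 23−11 = 12
LF_Principal photography = min(LS_Pickup shots=12, LS_Editing=23, LS_Sound mix=29) = 12; LS_Principal photography = 12−3 = 9
LF_Costume fitting = LS_Pickup shots = 12; LS_Costume fitting = 12−12 = 0
LF_Set construction = LS_Color grade = 34; LS_Set construction = 34−7 = 27
Slack_Sound mix = LS_Sound mix − ES_Sound mix = 29 − 23 = 6

6 days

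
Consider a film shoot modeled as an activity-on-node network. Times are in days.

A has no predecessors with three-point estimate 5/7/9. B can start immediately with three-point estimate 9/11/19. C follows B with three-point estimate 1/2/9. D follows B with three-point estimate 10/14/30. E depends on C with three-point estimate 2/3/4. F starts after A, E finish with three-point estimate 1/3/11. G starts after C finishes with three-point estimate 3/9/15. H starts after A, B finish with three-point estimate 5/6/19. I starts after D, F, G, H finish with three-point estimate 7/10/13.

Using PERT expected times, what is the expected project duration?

te_A = (5 + 4·7 + 9)/6 = 42/6 = 7
te_B = (9 + 4·11 + 19)/6 = 72/6 = 12
te_C = (1 + 4·2 + 9)/6 = 18/6 = 3
te_D = (10 + 4·14 + 30)/6 = 96/6 = 16
te_E = (2 + 4·3 + 4)/6 = 18/6 = 3
te_F = (1 + 4·3 + 11)/6 = 24/6 = 4
te_G = (3 + 4·9 + 15)/6 = 54/6 = 9
te_H = (5 + 4·6 + 19)/6 = 48/6 = 8
te_I = (7 + 4·10 + 13)/6 = 60/6 = 10

Forward pass:
ES_A = 0; EF_A = 7
ES_B = 0; EF_B = 12
ES_C = 12; EF_C = 12+3 = 15
ES_D = 12; EF_D = 12+16 = 28
ES_E = 15; EF_E = 15+3 = 18
ES_F = max(EF_A=7, EF_E=18) = 18; EF_F = 18+4 = 22
ES_G = 15; EF_G = 15+9 = 24
ES_H = max(EF_A=7, EF_B=12) = 12; EF_H = 12+8 = 20
ES_I = max(EF_D=28, EF_F=22, EF_G=24, EF_H=20) = 28; EF_I = 28+10 = 38
Expected project duration μ = 38 days. Critical path: B → D → I.

38 days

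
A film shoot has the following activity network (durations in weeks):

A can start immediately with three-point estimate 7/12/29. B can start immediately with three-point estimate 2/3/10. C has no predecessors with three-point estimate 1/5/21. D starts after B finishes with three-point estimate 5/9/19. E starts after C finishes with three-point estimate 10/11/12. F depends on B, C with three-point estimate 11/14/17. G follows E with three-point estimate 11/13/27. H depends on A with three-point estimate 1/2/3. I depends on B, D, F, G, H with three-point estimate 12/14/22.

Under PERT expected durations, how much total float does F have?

12 weeks

te_A = (7 + 4·12 + 29)/6 = 84/6 = 14
te_B = (2 + 4·3 + 10)/6 = 24/6 = 4
te_C = (1 + 4·5 + 21)/6 = 42/6 = 7
te_D = (5 + 4·9 + 19)/6 = 60/6 = 10
te_E = (10 + 4·11 + 12)/6 = 66/6 = 11
te_F = (11 + 4·14 + 17)/6 = 84/6 = 14
te_G = (11 + 4·13 + 27)/6 = 90/6 = 15
te_H = (1 + 4·2 + 3)/6 = 12/6 = 2
te_I = (12 + 4·14 + 22)/6 = 90/6 = 15

Forward pass:
ES_A = 0; EF_A = 14
ES_B = 0; EF_B = 4
ES_C = 0; EF_C = 7
ES_D = 4; EF_D = 4+10 = 14
ES_E = 7; EF_E = 7+11 = 18
ES_F = max(EF_B=4, EF_C=7) = 7; EF_F = 7+14 = 21
ES_G = 18; EF_G = 18+15 = 33
ES_H = 14; EF_H = 14+2 = 16
ES_I = max(EF_B=4, EF_D=14, EF_F=21, EF_G=33, EF_H=16) = 33; EF_I = 33+15 = 48
Expected project duration μ = 48 weeks. Critical path: C → E → G → I.

Backward pass:
LF_I = 48; LS_I = 48−15 = 33
LF_H = LS_I = 33; LS_H = 33−2 = 31
LF_G = LS_I = 33; LS_G = 33−15 = 18
LF_F = LS_I = 33; LS_F = 33−14 = 19
LF_E = LS_G = 18; LS_E = 18−11 = 7
LF_D = LS_I = 33; LS_D = 33−10 = 23
LF_C = min(LS_E=7, LS_F=19) = 7; LS_C = 7−7 = 0
LF_B = min(LS_D=23, LS_F=19, LS_I=33) = 19; LS_B = 19−4 = 15
LF_A = LS_H = 31; LS_A = 31−14 = 17
Slack_F = LS_F − ES_F = 19 − 7 = 12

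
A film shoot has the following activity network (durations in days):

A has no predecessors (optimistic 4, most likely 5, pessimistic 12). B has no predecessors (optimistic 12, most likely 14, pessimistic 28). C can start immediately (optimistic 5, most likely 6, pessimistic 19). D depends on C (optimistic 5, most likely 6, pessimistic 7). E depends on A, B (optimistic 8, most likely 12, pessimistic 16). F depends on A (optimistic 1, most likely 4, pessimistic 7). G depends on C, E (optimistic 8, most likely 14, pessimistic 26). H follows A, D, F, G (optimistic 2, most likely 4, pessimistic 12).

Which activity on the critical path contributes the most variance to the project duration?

G

te_A = (4 + 4·5 + 12)/6 = 36/6 = 6; σ²_A = ((12−4)/6)² = 1.778
te_B = (12 + 4·14 + 28)/6 = 96/6 = 16; σ²_B = ((28−12)/6)² = 7.111
te_C = (5 + 4·6 + 19)/6 = 48/6 = 8; σ²_C = ((19−5)/6)² = 5.444
te_D = (5 + 4·6 + 7)/6 = 36/6 = 6; σ²_D = ((7−5)/6)² = 0.111
te_E = (8 + 4·12 + 16)/6 = 72/6 = 12; σ²_E = ((16−8)/6)² = 1.778
te_F = (1 + 4·4 + 7)/6 = 24/6 = 4; σ²_F = ((7−1)/6)² = 1.000
te_G = (8 + 4·14 + 26)/6 = 90/6 = 15; σ²_G = ((26−8)/6)² = 9.000
te_H = (2 + 4·4 + 12)/6 = 30/6 = 5; σ²_H = ((12−2)/6)² = 2.778

Forward pass:
ES_A = 0; EF_A = 6
ES_B = 0; EF_B = 16
ES_C = 0; EF_C = 8
ES_D = 8; EF_D = 8+6 = 14
ES_E = max(EF_A=6, EF_B=16) = 16; EF_E = 16+12 = 28
ES_F = 6; EF_F = 6+4 = 10
ES_G = max(EF_C=8, EF_E=28) = 28; EF_G = 28+15 = 43
ES_H = max(EF_A=6, EF_D=14, EF_F=10, EF_G=43) = 43; EF_H = 43+5 = 48
Expected project duration μ = 48 days. Critical path: B → E → G → H.

Variances on critical path: σ²_B=7.111, σ²_E=1.778, σ²_G=9.000, σ²_H=2.778.
Largest is σ²_G = 9.000.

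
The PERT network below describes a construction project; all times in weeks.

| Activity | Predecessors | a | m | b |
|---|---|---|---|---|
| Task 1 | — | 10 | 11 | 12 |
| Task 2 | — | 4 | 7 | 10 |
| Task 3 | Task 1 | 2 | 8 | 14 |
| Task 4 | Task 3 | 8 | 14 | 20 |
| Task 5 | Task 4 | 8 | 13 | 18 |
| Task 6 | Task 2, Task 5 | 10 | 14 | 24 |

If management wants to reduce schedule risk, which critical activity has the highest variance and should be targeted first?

Task 6

te_Task 1 = (10 + 4·11 + 12)/6 = 66/6 = 11; σ²_Task 1 = ((12−10)/6)² = 0.111
te_Task 2 = (4 + 4·7 + 10)/6 = 42/6 = 7; σ²_Task 2 = ((10−4)/6)² = 1.000
te_Task 3 = (2 + 4·8 + 14)/6 = 48/6 = 8; σ²_Task 3 = ((14−2)/6)² = 4.000
te_Task 4 = (8 + 4·14 + 20)/6 = 84/6 = 14; σ²_Task 4 = ((20−8)/6)² = 4.000
te_Task 5 = (8 + 4·13 + 18)/6 = 78/6 = 13; σ²_Task 5 = ((18−8)/6)² = 2.778
te_Task 6 = (10 + 4·14 + 24)/6 = 90/6 = 15; σ²_Task 6 = ((24−10)/6)² = 5.444

Forward pass:
ES_Task 1 = 0; EF_Task 1 = 11
ES_Task 2 = 0; EF_Task 2 = 7
ES_Task 3 = 11; EF_Task 3 = 11+8 = 19
ES_Task 4 = 19; EF_Task 4 = 19+14 = 33
ES_Task 5 = 33; EF_Task 5 = 33+13 = 46
ES_Task 6 = max(EF_Task 2=7, EF_Task 5=46) = 46; EF_Task 6 = 46+15 = 61
Expected project duration μ = 61 weeks. Critical path: Task 1 → Task 3 → Task 4 → Task 5 → Task 6.

Variances on critical path: σ²_Task 1=0.111, σ²_Task 3=4.000, σ²_Task 4=4.000, σ²_Task 5=2.778, σ²_Task 6=5.444.
Largest is σ²_Task 6 = 5.444.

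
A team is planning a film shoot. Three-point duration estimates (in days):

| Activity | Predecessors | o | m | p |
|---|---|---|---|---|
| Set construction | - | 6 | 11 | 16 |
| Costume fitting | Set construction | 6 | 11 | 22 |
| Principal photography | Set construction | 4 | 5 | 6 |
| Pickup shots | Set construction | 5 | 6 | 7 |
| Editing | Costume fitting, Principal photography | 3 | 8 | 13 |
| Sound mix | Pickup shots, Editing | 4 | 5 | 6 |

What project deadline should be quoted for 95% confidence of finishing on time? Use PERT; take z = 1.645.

te_Set construction = (6 + 4·11 + 16)/6 = 66/6 = 11; σ²_Set construction = ((16−6)/6)² = 2.778
te_Costume fitting = (6 + 4·11 + 22)/6 = 72/6 = 12; σ²_Costume fitting = ((22−6)/6)² = 7.111
te_Principal photography = (4 + 4·5 + 6)/6 = 30/6 = 5; σ²_Principal photography = ((6−4)/6)² = 0.111
te_Pickup shots = (5 + 4·6 + 7)/6 = 36/6 = 6; σ²_Pickup shots = ((7−5)/6)² = 0.111
te_Editing = (3 + 4·8 + 13)/6 = 48/6 = 8; σ²_Editing = ((13−3)/6)² = 2.778
te_Sound mix = (4 + 4·5 + 6)/6 = 30/6 = 5; σ²_Sound mix = ((6−4)/6)² = 0.111

Forward pass:
ES_Set construction = 0; EF_Set construction = 11
ES_Costume fitting = 11; EF_Costume fitting = 11+12 = 23
ES_Principal photography = 11; EF_Principal photography = 11+5 = 16
ES_Pickup shots = 11; EF_Pickup shots = 11+6 = 17
ES_Editing = max(EF_Costume fitting=23, EF_Principal photography=16) = 23; EF_Editing = 23+8 = 31
ES_Sound mix = max(EF_Pickup shots=17, EF_Editing=31) = 31; EF_Sound mix = 31+5 = 36
Expected project duration μ = 36 days. Critical path: Set construction → Costume fitting → Editing → Sound mix.

Variance along critical path = 2.778 + 7.111 + 2.778 + 0.111 = 12.778; σ = 3.575 days.
D = μ + z·σ = 36 + 1.645·3.575 = 41.9 days

41.9 days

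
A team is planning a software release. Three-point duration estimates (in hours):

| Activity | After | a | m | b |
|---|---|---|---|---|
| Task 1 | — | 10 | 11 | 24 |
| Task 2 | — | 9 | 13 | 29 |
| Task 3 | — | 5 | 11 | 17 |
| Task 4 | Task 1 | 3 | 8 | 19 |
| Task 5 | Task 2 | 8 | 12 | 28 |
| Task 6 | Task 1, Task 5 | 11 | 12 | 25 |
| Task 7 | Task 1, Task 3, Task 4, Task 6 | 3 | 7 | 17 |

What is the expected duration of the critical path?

51 hours

te_Task 1 = (10 + 4·11 + 24)/6 = 78/6 = 13
te_Task 2 = (9 + 4·13 + 29)/6 = 90/6 = 15
te_Task 3 = (5 + 4·11 + 17)/6 = 66/6 = 11
te_Task 4 = (3 + 4·8 + 19)/6 = 54/6 = 9
te_Task 5 = (8 + 4·12 + 28)/6 = 84/6 = 14
te_Task 6 = (11 + 4·12 + 25)/6 = 84/6 = 14
te_Task 7 = (3 + 4·7 + 17)/6 = 48/6 = 8

Forward pass:
ES_Task 1 = 0; EF_Task 1 = 13
ES_Task 2 = 0; EF_Task 2 = 15
ES_Task 3 = 0; EF_Task 3 = 11
ES_Task 4 = 13; EF_Task 4 = 13+9 = 22
ES_Task 5 = 15; EF_Task 5 = 15+14 = 29
ES_Task 6 = max(EF_Task 1=13, EF_Task 5=29) = 29; EF_Task 6 = 29+14 = 43
ES_Task 7 = max(EF_Task 1=13, EF_Task 3=11, EF_Task 4=22, EF_Task 6=43) = 43; EF_Task 7 = 43+8 = 51
Expected project duration μ = 51 hours. Critical path: Task 2 → Task 5 → Task 6 → Task 7.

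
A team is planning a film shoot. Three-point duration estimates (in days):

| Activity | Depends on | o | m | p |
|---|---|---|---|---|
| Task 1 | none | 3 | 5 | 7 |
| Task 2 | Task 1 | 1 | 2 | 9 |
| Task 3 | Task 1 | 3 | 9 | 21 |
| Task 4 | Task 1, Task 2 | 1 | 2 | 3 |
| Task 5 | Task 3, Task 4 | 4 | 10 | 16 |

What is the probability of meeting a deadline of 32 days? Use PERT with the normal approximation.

0.972

te_Task 1 = (3 + 4·5 + 7)/6 = 30/6 = 5; σ²_Task 1 = ((7−3)/6)² = 0.444
te_Task 2 = (1 + 4·2 + 9)/6 = 18/6 = 3; σ²_Task 2 = ((9−1)/6)² = 1.778
te_Task 3 = (3 + 4·9 + 21)/6 = 60/6 = 10; σ²_Task 3 = ((21−3)/6)² = 9.000
te_Task 4 = (1 + 4·2 + 3)/6 = 12/6 = 2; σ²_Task 4 = ((3−1)/6)² = 0.111
te_Task 5 = (4 + 4·10 + 16)/6 = 60/6 = 10; σ²_Task 5 = ((16−4)/6)² = 4.000

Forward pass:
ES_Task 1 = 0; EF_Task 1 = 5
ES_Task 2 = 5; EF_Task 2 = 5+3 = 8
ES_Task 3 = 5; EF_Task 3 = 5+10 = 15
ES_Task 4 = max(EF_Task 1=5, EF_Task 2=8) = 8; EF_Task 4 = 8+2 = 10
ES_Task 5 = max(EF_Task 3=15, EF_Task 4=10) = 15; EF_Task 5 = 15+10 = 25
Expected project duration μ = 25 days. Critical path: Task 1 → Task 3 → Task 5.

Variance along critical path = 0.444 + 9.000 + 4.000 = 13.444; σ = √13.444 = 3.667 days.
Z = (32 − 25) / 3.667 = 1.909
P(T ≤ 32) = Φ(1.909) ≈ 0.972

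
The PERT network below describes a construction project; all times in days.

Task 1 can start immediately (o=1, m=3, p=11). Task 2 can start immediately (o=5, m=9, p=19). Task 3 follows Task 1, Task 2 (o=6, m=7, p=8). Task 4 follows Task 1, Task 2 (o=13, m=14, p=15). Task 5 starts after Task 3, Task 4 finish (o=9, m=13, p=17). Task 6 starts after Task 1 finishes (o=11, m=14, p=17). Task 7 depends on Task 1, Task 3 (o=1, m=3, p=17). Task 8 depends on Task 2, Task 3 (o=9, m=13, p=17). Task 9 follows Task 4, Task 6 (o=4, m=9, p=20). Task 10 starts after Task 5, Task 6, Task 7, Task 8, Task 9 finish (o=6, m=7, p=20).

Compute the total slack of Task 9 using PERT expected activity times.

te_Task 1 = (1 + 4·3 + 11)/6 = 24/6 = 4
te_Task 2 = (5 + 4·9 + 19)/6 = 60/6 = 10
te_Task 3 = (6 + 4·7 + 8)/6 = 42/6 = 7
te_Task 4 = (13 + 4·14 + 15)/6 = 84/6 = 14
te_Task 5 = (9 + 4·13 + 17)/6 = 78/6 = 13
te_Task 6 = (11 + 4·14 + 17)/6 = 84/6 = 14
te_Task 7 = (1 + 4·3 + 17)/6 = 30/6 = 5
te_Task 8 = (9 + 4·13 + 17)/6 = 78/6 = 13
te_Task 9 = (4 + 4·9 + 20)/6 = 60/6 = 10
te_Task 10 = (6 + 4·7 + 20)/6 = 54/6 = 9

Forward pass:
ES_Task 1 = 0; EF_Task 1 = 4
ES_Task 2 = 0; EF_Task 2 = 10
ES_Task 3 = max(EF_Task 1=4, EF_Task 2=10) = 10; EF_Task 3 = 10+7 = 17
ES_Task 4 = max(EF_Task 1=4, EF_Task 2=10) = 10; EF_Task 4 = 10+14 = 24
ES_Task 5 = max(EF_Task 3=17, EF_Task 4=24) = 24; EF_Task 5 = 24+13 = 37
ES_Task 6 = 4; EF_Task 6 = 4+14 = 18
ES_Task 7 = max(EF_Task 1=4, EF_Task 3=17) = 17; EF_Task 7 = 17+5 = 22
ES_Task 8 = max(EF_Task 2=10, EF_Task 3=17) = 17; EF_Task 8 = 17+13 = 30
ES_Task 9 = max(EF_Task 4=24, EF_Task 6=18) = 24; EF_Task 9 = 24+10 = 34
ES_Task 10 = max(EF_Task 5=37, EF_Task 6=18, EF_Task 7=22, EF_Task 8=30, EF_Task 9=34) = 37; EF_Task 10 = 37+9 = 46
Expected project duration μ = 46 days. Critical path: Task 2 → Task 4 → Task 5 → Task 10.

Backward pass:
LF_Task 10 = 46; LS_Task 10 = 46−9 = 37
LF_Task 9 = LS_Task 10 = 37; LS_Task 9 = 37−10 = 27
LF_Task 8 = LS_Task 10 = 37; LS_Task 8 = 37−13 = 24
LF_Task 7 = LS_Task 10 = 37; LS_Task 7 = 37−5 = 32
LF_Task 6 = min(LS_Task 9=27, LS_Task 10=37) = 27; LS_Task 6 = 27−14 = 13
LF_Task 5 = LS_Task 10 = 37; LS_Task 5 = 37−13 = 24
LF_Task 4 = min(LS_Task 5=24, LS_Task 9=27) = 24; LS_Task 4 = 24−14 = 10
LF_Task 3 = min(LS_Task 5=24, LS_Task 7=32, LS_Task 8=24) = 24; LS_Task 3 = 24−7 = 17
LF_Task 2 = min(LS_Task 3=17, LS_Task 4=10, LS_Task 8=24) = 10; LS_Task 2 = 10−10 = 0
LF_Task 1 = min(LS_Task 3=17, LS_Task 4=10, LS_Task 6=13, LS_Task 7=32) = 10; LS_Task 1 = 10−4 = 6
Slack_Task 9 = LS_Task 9 − ES_Task 9 = 27 − 24 = 3

3 days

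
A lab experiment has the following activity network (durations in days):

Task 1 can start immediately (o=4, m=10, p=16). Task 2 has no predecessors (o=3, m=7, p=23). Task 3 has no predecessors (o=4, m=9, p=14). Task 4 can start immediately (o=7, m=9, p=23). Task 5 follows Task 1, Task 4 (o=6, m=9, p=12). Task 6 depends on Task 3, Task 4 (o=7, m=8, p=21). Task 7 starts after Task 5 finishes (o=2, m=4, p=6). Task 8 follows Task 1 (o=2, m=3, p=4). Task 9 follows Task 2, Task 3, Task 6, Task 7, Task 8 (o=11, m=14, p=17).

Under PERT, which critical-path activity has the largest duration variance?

Task 4

te_Task 1 = (4 + 4·10 + 16)/6 = 60/6 = 10; σ²_Task 1 = ((16−4)/6)² = 4.000
te_Task 2 = (3 + 4·7 + 23)/6 = 54/6 = 9; σ²_Task 2 = ((23−3)/6)² = 11.111
te_Task 3 = (4 + 4·9 + 14)/6 = 54/6 = 9; σ²_Task 3 = ((14−4)/6)² = 2.778
te_Task 4 = (7 + 4·9 + 23)/6 = 66/6 = 11; σ²_Task 4 = ((23−7)/6)² = 7.111
te_Task 5 = (6 + 4·9 + 12)/6 = 54/6 = 9; σ²_Task 5 = ((12−6)/6)² = 1.000
te_Task 6 = (7 + 4·8 + 21)/6 = 60/6 = 10; σ²_Task 6 = ((21−7)/6)² = 5.444
te_Task 7 = (2 + 4·4 + 6)/6 = 24/6 = 4; σ²_Task 7 = ((6−2)/6)² = 0.444
te_Task 8 = (2 + 4·3 + 4)/6 = 18/6 = 3; σ²_Task 8 = ((4−2)/6)² = 0.111
te_Task 9 = (11 + 4·14 + 17)/6 = 84/6 = 14; σ²_Task 9 = ((17−11)/6)² = 1.000

Forward pass:
ES_Task 1 = 0; EF_Task 1 = 10
ES_Task 2 = 0; EF_Task 2 = 9
ES_Task 3 = 0; EF_Task 3 = 9
ES_Task 4 = 0; EF_Task 4 = 11
ES_Task 5 = max(EF_Task 1=10, EF_Task 4=11) = 11; EF_Task 5 = 11+9 = 20
ES_Task 6 = max(EF_Task 3=9, EF_Task 4=11) = 11; EF_Task 6 = 11+10 = 21
ES_Task 7 = 20; EF_Task 7 = 20+4 = 24
ES_Task 8 = 10; EF_Task 8 = 10+3 = 13
ES_Task 9 = max(EF_Task 2=9, EF_Task 3=9, EF_Task 6=21, EF_Task 7=24, EF_Task 8=13) = 24; EF_Task 9 = 24+14 = 38
Expected project duration μ = 38 days. Critical path: Task 4 → Task 5 → Task 7 → Task 9.

Variances on critical path: σ²_Task 4=7.111, σ²_Task 5=1.000, σ²_Task 7=0.444, σ²_Task 9=1.000.
Largest is σ²_Task 4 = 7.111.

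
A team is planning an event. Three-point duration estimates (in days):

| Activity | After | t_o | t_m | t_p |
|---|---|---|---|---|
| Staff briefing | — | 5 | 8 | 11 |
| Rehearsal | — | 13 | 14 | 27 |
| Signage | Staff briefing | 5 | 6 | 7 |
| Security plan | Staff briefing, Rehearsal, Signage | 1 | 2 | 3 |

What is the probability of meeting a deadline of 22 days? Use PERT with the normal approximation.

0.955

te_Staff briefing = (5 + 4·8 + 11)/6 = 48/6 = 8; σ²_Staff briefing = ((11−5)/6)² = 1.000
te_Rehearsal = (13 + 4·14 + 27)/6 = 96/6 = 16; σ²_Rehearsal = ((27−13)/6)² = 5.444
te_Signage = (5 + 4·6 + 7)/6 = 36/6 = 6; σ²_Signage = ((7−5)/6)² = 0.111
te_Security plan = (1 + 4·2 + 3)/6 = 12/6 = 2; σ²_Security plan = ((3−1)/6)² = 0.111

Forward pass:
ES_Staff briefing = 0; EF_Staff briefing = 8
ES_Rehearsal = 0; EF_Rehearsal = 16
ES_Signage = 8; EF_Signage = 8+6 = 14
ES_Security plan = max(EF_Staff briefing=8, EF_Rehearsal=16, EF_Signage=14) = 16; EF_Security plan = 16+2 = 18
Expected project duration μ = 18 days. Critical path: Rehearsal → Security plan.

Variance along critical path = 5.444 + 0.111 = 5.556; σ = √5.556 = 2.357 days.
Z = (22 − 18) / 2.357 = 1.697
P(T ≤ 22) = Φ(1.697) ≈ 0.955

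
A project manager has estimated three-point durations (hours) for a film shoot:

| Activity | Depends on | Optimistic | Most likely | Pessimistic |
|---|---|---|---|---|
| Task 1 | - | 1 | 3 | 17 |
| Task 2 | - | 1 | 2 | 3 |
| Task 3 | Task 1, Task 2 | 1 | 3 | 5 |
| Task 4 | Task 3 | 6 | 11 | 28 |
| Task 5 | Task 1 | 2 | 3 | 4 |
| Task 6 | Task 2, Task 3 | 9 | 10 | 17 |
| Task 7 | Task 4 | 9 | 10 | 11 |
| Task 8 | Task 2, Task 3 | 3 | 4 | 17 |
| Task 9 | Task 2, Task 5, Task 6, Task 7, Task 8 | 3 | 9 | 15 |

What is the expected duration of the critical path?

40 hours

te_Task 1 = (1 + 4·3 + 17)/6 = 30/6 = 5
te_Task 2 = (1 + 4·2 + 3)/6 = 12/6 = 2
te_Task 3 = (1 + 4·3 + 5)/6 = 18/6 = 3
te_Task 4 = (6 + 4·11 + 28)/6 = 78/6 = 13
te_Task 5 = (2 + 4·3 + 4)/6 = 18/6 = 3
te_Task 6 = (9 + 4·10 + 17)/6 = 66/6 = 11
te_Task 7 = (9 + 4·10 + 11)/6 = 60/6 = 10
te_Task 8 = (3 + 4·4 + 17)/6 = 36/6 = 6
te_Task 9 = (3 + 4·9 + 15)/6 = 54/6 = 9

Forward pass:
ES_Task 1 = 0; EF_Task 1 = 5
ES_Task 2 = 0; EF_Task 2 = 2
ES_Task 3 = max(EF_Task 1=5, EF_Task 2=2) = 5; EF_Task 3 = 5+3 = 8
ES_Task 4 = 8; EF_Task 4 = 8+13 = 21
ES_Task 5 = 5; EF_Task 5 = 5+3 = 8
ES_Task 6 = max(EF_Task 2=2, EF_Task 3=8) = 8; EF_Task 6 = 8+11 = 19
ES_Task 7 = 21; EF_Task 7 = 21+10 = 31
ES_Task 8 = max(EF_Task 2=2, EF_Task 3=8) = 8; EF_Task 8 = 8+6 = 14
ES_Task 9 = max(EF_Task 2=2, EF_Task 5=8, EF_Task 6=19, EF_Task 7=31, EF_Task 8=14) = 31; EF_Task 9 = 31+9 = 40
Expected project duration μ = 40 hours. Critical path: Task 1 → Task 3 → Task 4 → Task 7 → Task 9.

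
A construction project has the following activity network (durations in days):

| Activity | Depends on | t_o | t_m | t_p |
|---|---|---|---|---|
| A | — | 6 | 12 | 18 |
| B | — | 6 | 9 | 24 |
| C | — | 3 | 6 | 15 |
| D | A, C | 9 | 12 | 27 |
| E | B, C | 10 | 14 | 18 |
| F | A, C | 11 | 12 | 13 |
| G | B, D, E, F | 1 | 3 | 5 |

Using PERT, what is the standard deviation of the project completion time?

te_A = (6 + 4·12 + 18)/6 = 72/6 = 12; σ²_A = ((18−6)/6)² = 4.000
te_B = (6 + 4·9 + 24)/6 = 66/6 = 11; σ²_B = ((24−6)/6)² = 9.000
te_C = (3 + 4·6 + 15)/6 = 42/6 = 7; σ²_C = ((15−3)/6)² = 4.000
te_D = (9 + 4·12 + 27)/6 = 84/6 = 14; σ²_D = ((27−9)/6)² = 9.000
te_E = (10 + 4·14 + 18)/6 = 84/6 = 14; σ²_E = ((18−10)/6)² = 1.778
te_F = (11 + 4·12 + 13)/6 = 72/6 = 12; σ²_F = ((13−11)/6)² = 0.111
te_G = (1 + 4·3 + 5)/6 = 18/6 = 3; σ²_G = ((5−1)/6)² = 0.444

Forward pass:
ES_A = 0; EF_A = 12
ES_B = 0; EF_B = 11
ES_C = 0; EF_C = 7
ES_D = max(EF_A=12, EF_C=7) = 12; EF_D = 12+14 = 26
ES_E = max(EF_B=11, EF_C=7) = 11; EF_E = 11+14 = 25
ES_F = max(EF_A=12, EF_C=7) = 12; EF_F = 12+12 = 24
ES_G = max(EF_B=11, EF_D=26, EF_E=25, EF_F=24) = 26; EF_G = 26+3 = 29
Expected project duration μ = 29 days. Critical path: A → D → G.

Variance along critical path = 4.000 + 9.000 + 0.444 = 13.444
σ = √13.444 = 3.667 days

3.67 days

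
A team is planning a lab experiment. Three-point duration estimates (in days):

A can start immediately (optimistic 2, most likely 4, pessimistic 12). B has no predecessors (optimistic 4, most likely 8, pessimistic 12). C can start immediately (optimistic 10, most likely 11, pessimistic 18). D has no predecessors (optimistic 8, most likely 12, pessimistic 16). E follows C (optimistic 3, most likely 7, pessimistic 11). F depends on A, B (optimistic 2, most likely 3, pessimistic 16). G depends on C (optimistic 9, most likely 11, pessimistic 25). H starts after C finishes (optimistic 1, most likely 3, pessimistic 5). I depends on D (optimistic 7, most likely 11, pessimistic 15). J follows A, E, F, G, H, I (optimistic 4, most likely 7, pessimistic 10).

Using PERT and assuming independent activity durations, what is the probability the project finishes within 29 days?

te_A = (2 + 4·4 + 12)/6 = 30/6 = 5; σ²_A = ((12−2)/6)² = 2.778
te_B = (4 + 4·8 + 12)/6 = 48/6 = 8; σ²_B = ((12−4)/6)² = 1.778
te_C = (10 + 4·11 + 18)/6 = 72/6 = 12; σ²_C = ((18−10)/6)² = 1.778
te_D = (8 + 4·12 + 16)/6 = 72/6 = 12; σ²_D = ((16−8)/6)² = 1.778
te_E = (3 + 4·7 + 11)/6 = 42/6 = 7; σ²_E = ((11−3)/6)² = 1.778
te_F = (2 + 4·3 + 16)/6 = 30/6 = 5; σ²_F = ((16−2)/6)² = 5.444
te_G = (9 + 4·11 + 25)/6 = 78/6 = 13; σ²_G = ((25−9)/6)² = 7.111
te_H = (1 + 4·3 + 5)/6 = 18/6 = 3; σ²_H = ((5−1)/6)² = 0.444
te_I = (7 + 4·11 + 15)/6 = 66/6 = 11; σ²_I = ((15−7)/6)² = 1.778
te_J = (4 + 4·7 + 10)/6 = 42/6 = 7; σ²_J = ((10−4)/6)² = 1.000

Forward pass:
ES_A = 0; EF_A = 5
ES_B = 0; EF_B = 8
ES_C = 0; EF_C = 12
ES_D = 0; EF_D = 12
ES_E = 12; EF_E = 12+7 = 19
ES_F = max(EF_A=5, EF_B=8) = 8; EF_F = 8+5 = 13
ES_G = 12; EF_G = 12+13 = 25
ES_H = 12; EF_H = 12+3 = 15
ES_I = 12; EF_I = 12+11 = 23
ES_J = max(EF_A=5, EF_E=19, EF_F=13, EF_G=25, EF_H=15, EF_I=23) = 25; EF_J = 25+7 = 32
Expected project duration μ = 32 days. Critical path: C → G → J.

Variance along critical path = 1.778 + 7.111 + 1.000 = 9.889; σ = √9.889 = 3.145 days.
Z = (29 − 32) / 3.145 = -0.954
P(T ≤ 29) = Φ(-0.954) ≈ 0.170

0.170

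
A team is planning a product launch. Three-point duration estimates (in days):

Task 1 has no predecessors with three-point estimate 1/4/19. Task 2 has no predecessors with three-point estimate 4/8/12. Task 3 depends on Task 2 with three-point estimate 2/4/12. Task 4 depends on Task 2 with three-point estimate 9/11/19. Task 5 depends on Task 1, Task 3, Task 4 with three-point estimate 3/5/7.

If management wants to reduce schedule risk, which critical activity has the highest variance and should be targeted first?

Task 4

te_Task 1 = (1 + 4·4 + 19)/6 = 36/6 = 6; σ²_Task 1 = ((19−1)/6)² = 9.000
te_Task 2 = (4 + 4·8 + 12)/6 = 48/6 = 8; σ²_Task 2 = ((12−4)/6)² = 1.778
te_Task 3 = (2 + 4·4 + 12)/6 = 30/6 = 5; σ²_Task 3 = ((12−2)/6)² = 2.778
te_Task 4 = (9 + 4·11 + 19)/6 = 72/6 = 12; σ²_Task 4 = ((19−9)/6)² = 2.778
te_Task 5 = (3 + 4·5 + 7)/6 = 30/6 = 5; σ²_Task 5 = ((7−3)/6)² = 0.444

Forward pass:
ES_Task 1 = 0; EF_Task 1 = 6
ES_Task 2 = 0; EF_Task 2 = 8
ES_Task 3 = 8; EF_Task 3 = 8+5 = 13
ES_Task 4 = 8; EF_Task 4 = 8+12 = 20
ES_Task 5 = max(EF_Task 1=6, EF_Task 3=13, EF_Task 4=20) = 20; EF_Task 5 = 20+5 = 25
Expected project duration μ = 25 days. Critical path: Task 2 → Task 4 → Task 5.

Variances on critical path: σ²_Task 2=1.778, σ²_Task 4=2.778, σ²_Task 5=0.444.
Largest is σ²_Task 4 = 2.778.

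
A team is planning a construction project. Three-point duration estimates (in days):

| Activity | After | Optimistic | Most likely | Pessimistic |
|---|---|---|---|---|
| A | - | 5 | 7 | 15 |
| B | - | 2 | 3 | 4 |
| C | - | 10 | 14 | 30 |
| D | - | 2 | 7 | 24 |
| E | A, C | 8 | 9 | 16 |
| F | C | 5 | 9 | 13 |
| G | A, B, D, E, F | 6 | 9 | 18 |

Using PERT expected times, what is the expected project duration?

te_A = (5 + 4·7 + 15)/6 = 48/6 = 8
te_B = (2 + 4·3 + 4)/6 = 18/6 = 3
te_C = (10 + 4·14 + 30)/6 = 96/6 = 16
te_D = (2 + 4·7 + 24)/6 = 54/6 = 9
te_E = (8 + 4·9 + 16)/6 = 60/6 = 10
te_F = (5 + 4·9 + 13)/6 = 54/6 = 9
te_G = (6 + 4·9 + 18)/6 = 60/6 = 10

Forward pass:
ES_A = 0; EF_A = 8
ES_B = 0; EF_B = 3
ES_C = 0; EF_C = 16
ES_D = 0; EF_D = 9
ES_E = max(EF_A=8, EF_C=16) = 16; EF_E = 16+10 = 26
ES_F = 16; EF_F = 16+9 = 25
ES_G = max(EF_A=8, EF_B=3, EF_D=9, EF_E=26, EF_F=25) = 26; EF_G = 26+10 = 36
Expected project duration μ = 36 days. Critical path: C → E → G.

36 days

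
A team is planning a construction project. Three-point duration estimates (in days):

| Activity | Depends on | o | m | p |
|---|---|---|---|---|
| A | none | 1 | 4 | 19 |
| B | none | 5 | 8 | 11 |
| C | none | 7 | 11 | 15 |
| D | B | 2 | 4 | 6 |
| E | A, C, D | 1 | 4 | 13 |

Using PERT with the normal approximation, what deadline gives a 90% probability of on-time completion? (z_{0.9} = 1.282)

te_A = (1 + 4·4 + 19)/6 = 36/6 = 6; σ²_A = ((19−1)/6)² = 9.000
te_B = (5 + 4·8 + 11)/6 = 48/6 = 8; σ²_B = ((11−5)/6)² = 1.000
te_C = (7 + 4·11 + 15)/6 = 66/6 = 11; σ²_C = ((15−7)/6)² = 1.778
te_D = (2 + 4·4 + 6)/6 = 24/6 = 4; σ²_D = ((6−2)/6)² = 0.444
te_E = (1 + 4·4 + 13)/6 = 30/6 = 5; σ²_E = ((13−1)/6)² = 4.000

Forward pass:
ES_A = 0; EF_A = 6
ES_B = 0; EF_B = 8
ES_C = 0; EF_C = 11
ES_D = 8; EF_D = 8+4 = 12
ES_E = max(EF_A=6, EF_C=11, EF_D=12) = 12; EF_E = 12+5 = 17
Expected project duration μ = 17 days. Critical path: B → D → E.

Variance along critical path = 1.000 + 0.444 + 4.000 = 5.444; σ = 2.333 days.
D = μ + z·σ = 17 + 1.282·2.333 = 20.0 days

20.0 days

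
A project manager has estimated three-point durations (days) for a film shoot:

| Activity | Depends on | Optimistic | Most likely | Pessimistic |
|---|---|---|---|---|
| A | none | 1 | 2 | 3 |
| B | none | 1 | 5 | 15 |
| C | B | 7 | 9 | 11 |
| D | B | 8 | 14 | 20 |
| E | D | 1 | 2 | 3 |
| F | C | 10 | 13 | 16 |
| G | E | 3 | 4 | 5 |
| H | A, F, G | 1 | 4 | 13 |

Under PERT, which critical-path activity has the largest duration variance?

B

te_A = (1 + 4·2 + 3)/6 = 12/6 = 2; σ²_A = ((3−1)/6)² = 0.111
te_B = (1 + 4·5 + 15)/6 = 36/6 = 6; σ²_B = ((15−1)/6)² = 5.444
te_C = (7 + 4·9 + 11)/6 = 54/6 = 9; σ²_C = ((11−7)/6)² = 0.444
te_D = (8 + 4·14 + 20)/6 = 84/6 = 14; σ²_D = ((20−8)/6)² = 4.000
te_E = (1 + 4·2 + 3)/6 = 12/6 = 2; σ²_E = ((3−1)/6)² = 0.111
te_F = (10 + 4·13 + 16)/6 = 78/6 = 13; σ²_F = ((16−10)/6)² = 1.000
te_G = (3 + 4·4 + 5)/6 = 24/6 = 4; σ²_G = ((5−3)/6)² = 0.111
te_H = (1 + 4·4 + 13)/6 = 30/6 = 5; σ²_H = ((13−1)/6)² = 4.000

Forward pass:
ES_A = 0; EF_A = 2
ES_B = 0; EF_B = 6
ES_C = 6; EF_C = 6+9 = 15
ES_D = 6; EF_D = 6+14 = 20
ES_E = 20; EF_E = 20+2 = 22
ES_F = 15; EF_F = 15+13 = 28
ES_G = 22; EF_G = 22+4 = 26
ES_H = max(EF_A=2, EF_F=28, EF_G=26) = 28; EF_H = 28+5 = 33
Expected project duration μ = 33 days. Critical path: B → C → F → H.

Variances on critical path: σ²_B=5.444, σ²_C=0.444, σ²_F=1.000, σ²_H=4.000.
Largest is σ²_B = 5.444.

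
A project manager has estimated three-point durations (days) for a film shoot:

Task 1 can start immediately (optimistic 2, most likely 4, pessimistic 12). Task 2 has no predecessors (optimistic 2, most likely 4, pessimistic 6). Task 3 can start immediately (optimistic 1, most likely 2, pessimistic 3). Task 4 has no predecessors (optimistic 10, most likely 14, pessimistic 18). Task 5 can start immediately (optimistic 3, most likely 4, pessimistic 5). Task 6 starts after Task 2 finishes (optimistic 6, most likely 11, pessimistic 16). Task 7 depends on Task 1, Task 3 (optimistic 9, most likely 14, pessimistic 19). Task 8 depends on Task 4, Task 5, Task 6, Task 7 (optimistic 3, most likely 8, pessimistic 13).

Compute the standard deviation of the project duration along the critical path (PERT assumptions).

2.89 days

te_Task 1 = (2 + 4·4 + 12)/6 = 30/6 = 5; σ²_Task 1 = ((12−2)/6)² = 2.778
te_Task 2 = (2 + 4·4 + 6)/6 = 24/6 = 4; σ²_Task 2 = ((6−2)/6)² = 0.444
te_Task 3 = (1 + 4·2 + 3)/6 = 12/6 = 2; σ²_Task 3 = ((3−1)/6)² = 0.111
te_Task 4 = (10 + 4·14 + 18)/6 = 84/6 = 14; σ²_Task 4 = ((18−10)/6)² = 1.778
te_Task 5 = (3 + 4·4 + 5)/6 = 24/6 = 4; σ²_Task 5 = ((5−3)/6)² = 0.111
te_Task 6 = (6 + 4·11 + 16)/6 = 66/6 = 11; σ²_Task 6 = ((16−6)/6)² = 2.778
te_Task 7 = (9 + 4·14 + 19)/6 = 84/6 = 14; σ²_Task 7 = ((19−9)/6)² = 2.778
te_Task 8 = (3 + 4·8 + 13)/6 = 48/6 = 8; σ²_Task 8 = ((13−3)/6)² = 2.778

Forward pass:
ES_Task 1 = 0; EF_Task 1 = 5
ES_Task 2 = 0; EF_Task 2 = 4
ES_Task 3 = 0; EF_Task 3 = 2
ES_Task 4 = 0; EF_Task 4 = 14
ES_Task 5 = 0; EF_Task 5 = 4
ES_Task 6 = 4; EF_Task 6 = 4+11 = 15
ES_Task 7 = max(EF_Task 1=5, EF_Task 3=2) = 5; EF_Task 7 = 5+14 = 19
ES_Task 8 = max(EF_Task 4=14, EF_Task 5=4, EF_Task 6=15, EF_Task 7=19) = 19; EF_Task 8 = 19+8 = 27
Expected project duration μ = 27 days. Critical path: Task 1 → Task 7 → Task 8.

Variance along critical path = 2.778 + 2.778 + 2.778 = 8.333
σ = √8.333 = 2.887 days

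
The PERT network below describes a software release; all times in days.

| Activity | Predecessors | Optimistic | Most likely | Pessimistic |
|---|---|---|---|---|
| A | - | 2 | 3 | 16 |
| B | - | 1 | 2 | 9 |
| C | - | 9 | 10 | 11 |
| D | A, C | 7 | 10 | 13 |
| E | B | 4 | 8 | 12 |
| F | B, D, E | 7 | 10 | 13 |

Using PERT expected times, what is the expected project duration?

te_A = (2 + 4·3 + 16)/6 = 30/6 = 5
te_B = (1 + 4·2 + 9)/6 = 18/6 = 3
te_C = (9 + 4·10 + 11)/6 = 60/6 = 10
te_D = (7 + 4·10 + 13)/6 = 60/6 = 10
te_E = (4 + 4·8 + 12)/6 = 48/6 = 8
te_F = (7 + 4·10 + 13)/6 = 60/6 = 10

Forward pass:
ES_A = 0; EF_A = 5
ES_B = 0; EF_B = 3
ES_C = 0; EF_C = 10
ES_D = max(EF_A=5, EF_C=10) = 10; EF_D = 10+10 = 20
ES_E = 3; EF_E = 3+8 = 11
ES_F = max(EF_B=3, EF_D=20, EF_E=11) = 20; EF_F = 20+10 = 30
Expected project duration μ = 30 days. Critical path: C → D → F.

30 days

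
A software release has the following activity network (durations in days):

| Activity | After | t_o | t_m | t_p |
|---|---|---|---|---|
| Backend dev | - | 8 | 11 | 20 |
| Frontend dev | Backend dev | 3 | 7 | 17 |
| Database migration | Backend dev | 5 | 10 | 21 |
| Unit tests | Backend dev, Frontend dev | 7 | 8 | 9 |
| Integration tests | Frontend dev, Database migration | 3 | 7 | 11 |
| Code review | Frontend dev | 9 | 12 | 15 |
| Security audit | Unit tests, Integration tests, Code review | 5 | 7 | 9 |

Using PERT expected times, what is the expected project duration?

te_Backend dev = (8 + 4·11 + 20)/6 = 72/6 = 12
te_Frontend dev = (3 + 4·7 + 17)/6 = 48/6 = 8
te_Database migration = (5 + 4·10 + 21)/6 = 66/6 = 11
te_Unit tests = (7 + 4·8 + 9)/6 = 48/6 = 8
te_Integration tests = (3 + 4·7 + 11)/6 = 42/6 = 7
te_Code review = (9 + 4·12 + 15)/6 = 72/6 = 12
te_Security audit = (5 + 4·7 + 9)/6 = 42/6 = 7

Forward pass:
ES_Backend dev = 0; EF_Backend dev = 12
ES_Frontend dev = 12; EF_Frontend dev = 12+8 = 20
ES_Database migration = 12; EF_Database migration = 12+11 = 23
ES_Unit tests = max(EF_Backend dev=12, EF_Frontend dev=20) = 20; EF_Unit tests = 20+8 = 28
ES_Integration tests = max(EF_Frontend dev=20, EF_Database migration=23) = 23; EF_Integration tests = 23+7 = 30
ES_Code review = 20; EF_Code review = 20+12 = 32
ES_Security audit = max(EF_Unit tests=28, EF_Integration tests=30, EF_Code review=32) = 32; EF_Security audit = 32+7 = 39
Expected project duration μ = 39 days. Critical path: Backend dev → Frontend dev → Code review → Security audit.

39 days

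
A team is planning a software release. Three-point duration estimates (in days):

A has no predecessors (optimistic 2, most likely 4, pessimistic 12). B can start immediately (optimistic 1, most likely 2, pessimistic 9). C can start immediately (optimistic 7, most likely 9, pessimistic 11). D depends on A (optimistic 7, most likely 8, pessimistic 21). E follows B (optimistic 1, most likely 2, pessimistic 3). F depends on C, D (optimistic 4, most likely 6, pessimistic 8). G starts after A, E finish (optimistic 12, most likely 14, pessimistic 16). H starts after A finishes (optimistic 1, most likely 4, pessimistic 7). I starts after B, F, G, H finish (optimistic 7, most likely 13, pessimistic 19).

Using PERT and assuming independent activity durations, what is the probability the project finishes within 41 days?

0.975

te_A = (2 + 4·4 + 12)/6 = 30/6 = 5; σ²_A = ((12−2)/6)² = 2.778
te_B = (1 + 4·2 + 9)/6 = 18/6 = 3; σ²_B = ((9−1)/6)² = 1.778
te_C = (7 + 4·9 + 11)/6 = 54/6 = 9; σ²_C = ((11−7)/6)² = 0.444
te_D = (7 + 4·8 + 21)/6 = 60/6 = 10; σ²_D = ((21−7)/6)² = 5.444
te_E = (1 + 4·2 + 3)/6 = 12/6 = 2; σ²_E = ((3−1)/6)² = 0.111
te_F = (4 + 4·6 + 8)/6 = 36/6 = 6; σ²_F = ((8−4)/6)² = 0.444
te_G = (12 + 4·14 + 16)/6 = 84/6 = 14; σ²_G = ((16−12)/6)² = 0.444
te_H = (1 + 4·4 + 7)/6 = 24/6 = 4; σ²_H = ((7−1)/6)² = 1.000
te_I = (7 + 4·13 + 19)/6 = 78/6 = 13; σ²_I = ((19−7)/6)² = 4.000

Forward pass:
ES_A = 0; EF_A = 5
ES_B = 0; EF_B = 3
ES_C = 0; EF_C = 9
ES_D = 5; EF_D = 5+10 = 15
ES_E = 3; EF_E = 3+2 = 5
ES_F = max(EF_C=9, EF_D=15) = 15; EF_F = 15+6 = 21
ES_G = max(EF_A=5, EF_E=5) = 5; EF_G = 5+14 = 19
ES_H = 5; EF_H = 5+4 = 9
ES_I = max(EF_B=3, EF_F=21, EF_G=19, EF_H=9) = 21; EF_I = 21+13 = 34
Expected project duration μ = 34 days. Critical path: A → D → F → I.

Variance along critical path = 2.778 + 5.444 + 0.444 + 4.000 = 12.667; σ = √12.667 = 3.559 days.
Z = (41 − 34) / 3.559 = 1.967
P(T ≤ 41) = Φ(1.967) ≈ 0.975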